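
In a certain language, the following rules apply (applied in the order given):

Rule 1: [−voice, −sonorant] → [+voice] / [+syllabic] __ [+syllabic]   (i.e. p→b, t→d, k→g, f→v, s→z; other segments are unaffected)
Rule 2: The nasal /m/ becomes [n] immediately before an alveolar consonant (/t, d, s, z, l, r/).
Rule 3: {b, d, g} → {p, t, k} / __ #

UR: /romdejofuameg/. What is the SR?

rondejovuamek

Rule 1 (intervocalic voicing): /f/ is a voiceless obstruent between vowels /o/ and /u/, so it voices to [v]. /romdejofuameg/ → romdejovuameg.
Rule 2 (nasal place assimilation): /m/ precedes the alveolar consonant /d/, so it assimilates in place to [n]. /romdejovuameg/ → rondejovuameg.
Rule 3 (final devoicing): /g/ is a voiced stop in word-final position, so it devoices to [k]. /rondejovuameg/ → rondejovuamek.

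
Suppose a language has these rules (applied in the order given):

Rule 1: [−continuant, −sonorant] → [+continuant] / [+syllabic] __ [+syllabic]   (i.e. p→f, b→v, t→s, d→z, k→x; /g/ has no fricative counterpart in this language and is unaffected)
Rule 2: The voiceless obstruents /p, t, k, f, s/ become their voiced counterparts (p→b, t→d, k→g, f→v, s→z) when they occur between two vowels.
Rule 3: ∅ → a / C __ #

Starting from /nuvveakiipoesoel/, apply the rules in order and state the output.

Rule 1 (intervocalic spirantization): /k/ is a stop between vowels /a/ and /i/, so it spirantizes to the fricative [x]. /p/ is a stop between vowels /i/ and /o/, so it spirantizes to the fricative [f]. /nuvveakiipoesoel/ → nuvveaxiifoesoel.
Rule 2 (intervocalic voicing): /f/ is a voiceless obstruent between vowels /i/ and /o/, so it voices to [v]. /s/ is a voiceless obstruent between vowels /e/ and /o/, so it voices to [z]. /nuvveaxiifoesoel/ → nuvveaxiivoezoel.
Rule 3 (final a-epenthesis): the form ends in the consonant /l/, so [a] is inserted word-finally. /nuvveaxiivoezoel/ → nuvveaxiivoezoela.

nuvveaxiivoezoela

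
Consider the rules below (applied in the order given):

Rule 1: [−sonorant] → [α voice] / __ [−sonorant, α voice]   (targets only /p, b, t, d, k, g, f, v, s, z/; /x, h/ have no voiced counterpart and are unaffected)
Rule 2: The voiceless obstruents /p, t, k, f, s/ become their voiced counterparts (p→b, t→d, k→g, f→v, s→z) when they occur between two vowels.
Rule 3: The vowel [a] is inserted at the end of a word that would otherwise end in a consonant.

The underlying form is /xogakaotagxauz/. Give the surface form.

Rule 1 (regressive voicing assimilation): /g/ precedes the voiceless obstruent /x/, so it devoices to [k] by assimilation. /xogakaotagxauz/ → xogakaotakxauz.
Rule 2 (intervocalic voicing): /k/ is a voiceless obstruent between vowels /a/ and /a/, so it voices to [g]. /t/ is a voiceless obstruent between vowels /o/ and /a/, so it voices to [d]. /xogakaotakxauz/ → xogagaodakxauz.
Rule 3 (final a-epenthesis): the form ends in the consonant /z/, so [a] is inserted word-finally. /xogagaodakxauz/ → xogagaodakxauza.

xogagaodakxauza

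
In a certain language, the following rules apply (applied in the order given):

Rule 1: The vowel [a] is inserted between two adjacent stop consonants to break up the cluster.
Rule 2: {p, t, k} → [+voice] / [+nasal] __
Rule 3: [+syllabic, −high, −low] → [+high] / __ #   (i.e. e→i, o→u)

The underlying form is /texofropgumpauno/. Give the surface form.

texofropagumbaunu

Rule 1 (stop-cluster a-epenthesis): /p/ and /g/ form a stop–stop cluster, so [a] is inserted between them. /texofropgumpauno/ → texofropagumpauno.
Rule 2 (post-nasal voicing): /p/ is a voiceless stop immediately after the nasal /m/, so it voices to [b]. /texofropagumpauno/ → texofropagumbauno.
Rule 3 (final vowel raising): /o/ is a mid vowel in word-final position, so it raises to [u]. /texofropagumbauno/ → texofropagumbaunu.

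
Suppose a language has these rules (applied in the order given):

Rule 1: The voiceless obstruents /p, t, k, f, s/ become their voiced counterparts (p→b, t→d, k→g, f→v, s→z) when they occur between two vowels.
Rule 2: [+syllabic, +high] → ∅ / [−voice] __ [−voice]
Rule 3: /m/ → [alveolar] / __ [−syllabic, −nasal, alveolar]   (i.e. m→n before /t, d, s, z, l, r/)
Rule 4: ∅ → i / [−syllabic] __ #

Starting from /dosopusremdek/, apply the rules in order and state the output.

Rule 1 (intervocalic voicing): /s/ is a voiceless obstruent between vowels /o/ and /o/, so it voices to [z]. /p/ is a voiceless obstruent between vowels /o/ and /u/, so it voices to [b]. /dosopusremdek/ → dozobusremdek.
Rule 2 (high vowel syncope): no segment meets the environment; /dozobusremdek/ is unchanged.
Rule 3 (nasal place assimilation): /m/ precedes the alveolar consonant /d/, so it assimilates in place to [n]. /dozobusremdek/ → dozobusrendek.
Rule 4 (final i-epenthesis): the form ends in the consonant /k/, so [i] is inserted word-finally. /dozobusrendek/ → dozobusrendeki.

dozobusrendeki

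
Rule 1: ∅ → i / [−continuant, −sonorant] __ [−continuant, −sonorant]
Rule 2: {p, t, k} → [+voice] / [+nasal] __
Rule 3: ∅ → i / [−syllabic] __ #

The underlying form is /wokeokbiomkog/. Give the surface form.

wokeokibiomgogi

Rule 1 (stop-cluster i-epenthesis): /k/ and /b/ form a stop–stop cluster, so [i] is inserted between them. /wokeokbiomkog/ → wokeokibiomkog.
Rule 2 (post-nasal voicing): /k/ is a voiceless stop immediately after the nasal /m/, so it voices to [g]. /wokeokibiomkog/ → wokeokibiomgog.
Rule 3 (final i-epenthesis): the form ends in the consonant /g/, so [i] is inserted word-finally. /wokeokibiomgog/ → wokeokibiomgogi.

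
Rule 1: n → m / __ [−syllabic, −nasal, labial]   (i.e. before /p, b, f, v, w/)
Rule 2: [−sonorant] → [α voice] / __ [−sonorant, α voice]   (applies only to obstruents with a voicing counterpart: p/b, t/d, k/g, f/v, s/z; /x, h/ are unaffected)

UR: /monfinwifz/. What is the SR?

momfimwivz

Rule 1 (nasal place assimilation): /n/ precedes the labial consonant /f/, so it assimilates in place to [m]. /n/ precedes the labial consonant /w/, so it assimilates in place to [m]. /monfinwifz/ → momfimwifz.
Rule 2 (regressive voicing assimilation): /f/ precedes the voiced obstruent /z/, so it voices to [v] by assimilation. /momfimwifz/ → momfimwivz.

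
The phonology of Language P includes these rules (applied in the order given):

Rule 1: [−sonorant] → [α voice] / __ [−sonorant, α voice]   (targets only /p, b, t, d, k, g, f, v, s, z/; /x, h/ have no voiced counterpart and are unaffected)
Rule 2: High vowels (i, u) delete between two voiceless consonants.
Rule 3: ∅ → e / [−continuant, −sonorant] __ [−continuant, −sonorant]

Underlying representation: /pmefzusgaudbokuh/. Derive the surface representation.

Rule 1 (regressive voicing assimilation): /f/ precedes the voiced obstruent /z/, so it voices to [v] by assimilation. /s/ precedes the voiced obstruent /g/, so it voices to [z] by assimilation. /pmefzusgaudbokuh/ → pmevzuzgaudbokuh.
Rule 2 (high vowel syncope): /u/ is a high vowel flanked by voiceless consonants /k/ and /h/, so it deletes. /pmevzuzgaudbokuh/ → pmevzuzgaudbokh.
Rule 3 (stop-cluster e-epenthesis): /d/ and /b/ form a stop–stop cluster, so [e] is inserted between them. /pmevzuzgaudbokh/ → pmevzuzgaudebokh.

pmevzuzgaudebokh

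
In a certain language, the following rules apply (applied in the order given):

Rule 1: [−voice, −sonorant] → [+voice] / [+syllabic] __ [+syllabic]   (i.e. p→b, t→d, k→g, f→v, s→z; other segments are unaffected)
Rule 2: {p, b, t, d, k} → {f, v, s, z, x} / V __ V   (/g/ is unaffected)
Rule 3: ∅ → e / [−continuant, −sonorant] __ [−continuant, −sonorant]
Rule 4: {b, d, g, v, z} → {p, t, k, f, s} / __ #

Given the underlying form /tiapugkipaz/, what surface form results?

Rule 1 (intervocalic voicing): /p/ is a voiceless obstruent between vowels /a/ and /u/, so it voices to [b]. /p/ is a voiceless obstruent between vowels /i/ and /a/, so it voices to [b]. /tiapugkipaz/ → tiabugkibaz.
Rule 2 (intervocalic spirantization): /b/ is a stop between vowels /a/ and /u/, so it spirantizes to the fricative [v]. /b/ is a stop between vowels /i/ and /a/, so it spirantizes to the fricative [v]. /tiabugkibaz/ → tiavugkivaz.
Rule 3 (stop-cluster e-epenthesis): /g/ and /k/ form a stop–stop cluster, so [e] is inserted between them. /tiavugkivaz/ → tiavugekivaz.
Rule 4 (final devoicing): /z/ is a voiced obstruent in word-final position, so it devoices to [s]. /tiavugekivaz/ → tiavugekivas.

tiavugekivas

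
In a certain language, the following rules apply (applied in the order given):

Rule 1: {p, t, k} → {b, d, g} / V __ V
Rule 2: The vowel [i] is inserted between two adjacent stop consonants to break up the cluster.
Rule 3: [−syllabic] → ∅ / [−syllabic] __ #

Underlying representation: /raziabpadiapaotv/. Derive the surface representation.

Rule 1 (intervocalic voicing): /p/ is a voiceless stop between vowels /a/ and /a/, so it voices to [b]. /raziabpadiapaotv/ → raziabpadiabaotv.
Rule 2 (stop-cluster i-epenthesis): /b/ and /p/ form a stop–stop cluster, so [i] is inserted between them. /raziabpadiabaotv/ → raziabipadiabaotv.
Rule 3 (final cluster simplification): /v/ is the second consonant of a word-final cluster /tv/, so it deletes. /raziabipadiabaotv/ → raziabipadiabaot.

raziabipadiabaot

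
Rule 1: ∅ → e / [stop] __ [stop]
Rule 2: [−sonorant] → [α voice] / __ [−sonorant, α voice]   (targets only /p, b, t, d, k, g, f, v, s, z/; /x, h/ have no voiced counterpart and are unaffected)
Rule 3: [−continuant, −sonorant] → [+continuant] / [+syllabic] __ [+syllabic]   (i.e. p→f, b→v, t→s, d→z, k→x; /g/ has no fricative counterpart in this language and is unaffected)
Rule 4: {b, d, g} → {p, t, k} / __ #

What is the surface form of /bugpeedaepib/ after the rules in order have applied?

Rule 1 (stop-cluster e-epenthesis): /g/ and /p/ form a stop–stop cluster, so [e] is inserted between them. /bugpeedaepib/ → bugepeedaepib.
Rule 2 (regressive voicing assimilation): no segment meets the environment; /bugepeedaepib/ is unchanged.
Rule 3 (intervocalic spirantization): /p/ is a stop between vowels /e/ and /e/, so it spirantizes to the fricative [f]. /d/ is a stop between vowels /e/ and /a/, so it spirantizes to the fricative [z]. /p/ is a stop between vowels /e/ and /i/, so it spirantizes to the fricative [f]. /bugepeedaepib/ → bugefeezaefib.
Rule 4 (final devoicing): /b/ is a voiced stop in word-final position, so it devoices to [p]. /bugefeezaefib/ → bugefeezaefip.

bugefeezaefip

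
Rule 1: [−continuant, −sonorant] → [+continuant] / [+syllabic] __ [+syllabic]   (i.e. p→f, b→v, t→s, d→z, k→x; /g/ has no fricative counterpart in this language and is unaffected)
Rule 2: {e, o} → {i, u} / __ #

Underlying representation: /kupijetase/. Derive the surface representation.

kufijesasi

Rule 1 (intervocalic spirantization): /p/ is a stop between vowels /u/ and /i/, so it spirantizes to the fricative [f]. /t/ is a stop between vowels /e/ and /a/, so it spirantizes to the fricative [s]. /kupijetase/ → kufijesase.
Rule 2 (final vowel raising): /e/ is a mid vowel in word-final position, so it raises to [i]. /kufijesase/ → kufijesasi.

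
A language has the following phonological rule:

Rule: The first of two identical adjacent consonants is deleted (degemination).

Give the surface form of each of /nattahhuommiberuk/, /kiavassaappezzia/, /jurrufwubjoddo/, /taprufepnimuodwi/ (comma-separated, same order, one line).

natahuomiberuk, kiavasaapezia, jurufwubjodo, taprufepnimuodwi

/nattahhuommiberuk/: /tt/ is a geminate; the first /t/ deletes. /hh/ is a geminate; the first /h/ deletes. /mm/ is a geminate; the first /m/ deletes. → [natahuomiberuk].
/kiavassaappezzia/: /ss/ is a geminate; the first /s/ deletes. /pp/ is a geminate; the first /p/ deletes. /zz/ is a geminate; the first /z/ deletes. → [kiavasaapezia].
/jurrufwubjoddo/: /rr/ is a geminate; the first /r/ deletes. /dd/ is a geminate; the first /d/ deletes. → [jurufwubjodo].
/taprufepnimuodwi/: the rule's environment is not met; surfaces unchanged as [taprufepnimuodwi].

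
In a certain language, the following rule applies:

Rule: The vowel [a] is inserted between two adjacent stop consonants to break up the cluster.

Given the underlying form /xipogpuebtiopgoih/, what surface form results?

xipogapuebatiopagoih

/g/ and /p/ form a stop–stop cluster, so [a] is inserted between them.
/b/ and /t/ form a stop–stop cluster, so [a] is inserted between them.
/p/ and /g/ form a stop–stop cluster, so [a] is inserted between them.
Surface form: [xipogapuebatiopagoih].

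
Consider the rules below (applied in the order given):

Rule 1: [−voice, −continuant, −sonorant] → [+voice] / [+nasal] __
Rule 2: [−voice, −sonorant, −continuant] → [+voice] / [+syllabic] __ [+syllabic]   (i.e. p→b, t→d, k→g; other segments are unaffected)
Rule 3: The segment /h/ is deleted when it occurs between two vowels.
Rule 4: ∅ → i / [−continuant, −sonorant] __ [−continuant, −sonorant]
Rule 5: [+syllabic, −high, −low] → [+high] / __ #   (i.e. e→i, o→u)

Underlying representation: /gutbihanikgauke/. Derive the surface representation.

gutibianikigaugi

Rule 1 (post-nasal voicing): no segment meets the environment; /gutbihanikgauke/ is unchanged.
Rule 2 (intervocalic voicing): /k/ is a voiceless stop between vowels /u/ and /e/, so it voices to [g]. /gutbihanikgauke/ → gutbihanikgauge.
Rule 3 (intervocalic h-deletion): /h/ occurs between vowels /i/ and /a/, so it deletes. /gutbihanikgauge/ → gutbianikgauge.
Rule 4 (stop-cluster i-epenthesis): /t/ and /b/ form a stop–stop cluster, so [i] is inserted between them. /k/ and /g/ form a stop–stop cluster, so [i] is inserted between them. /gutbianikgauge/ → gutibianikigauge.
Rule 5 (final vowel raising): /e/ is a mid vowel in word-final position, so it raises to [i]. /gutibianikigauge/ → gutibianikigaugi.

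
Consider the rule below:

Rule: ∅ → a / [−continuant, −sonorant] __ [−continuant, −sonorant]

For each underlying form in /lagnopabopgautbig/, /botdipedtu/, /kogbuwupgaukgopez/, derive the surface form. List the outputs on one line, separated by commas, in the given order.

/lagnopabopgautbig/: /p/ and /g/ form a stop–stop cluster, so [a] is inserted between them. /t/ and /b/ form a stop–stop cluster, so [a] is inserted between them. → [lagnopabopagautabig].
/botdipedtu/: /t/ and /d/ form a stop–stop cluster, so [a] is inserted between them. /d/ and /t/ form a stop–stop cluster, so [a] is inserted between them. → [botadipedatu].
/kogbuwupgaukgopez/: /g/ and /b/ form a stop–stop cluster, so [a] is inserted between them. /p/ and /g/ form a stop–stop cluster, so [a] is inserted between them. /k/ and /g/ form a stop–stop cluster, so [a] is inserted between them. → [kogabuwupagaukagopez].

lagnopabopagautabig, botadipedatu, kogabuwupagaukagopez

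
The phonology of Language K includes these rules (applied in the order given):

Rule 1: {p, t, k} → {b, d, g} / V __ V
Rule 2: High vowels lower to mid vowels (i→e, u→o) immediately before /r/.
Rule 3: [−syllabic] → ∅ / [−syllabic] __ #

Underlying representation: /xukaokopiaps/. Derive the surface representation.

xugaogobiap

Rule 1 (intervocalic voicing): /k/ is a voiceless stop between vowels /u/ and /a/, so it voices to [g]. /k/ is a voiceless stop between vowels /o/ and /o/, so it voices to [g]. /p/ is a voiceless stop between vowels /o/ and /i/, so it voices to [b]. /xukaokopiaps/ → xugaogobiaps.
Rule 2 (pre-rhotic lowering): no segment meets the environment; /xugaogobiaps/ is unchanged.
Rule 3 (final cluster simplification): /s/ is the second consonant of a word-final cluster /ps/, so it deletes. /xugaogobiaps/ → xugaogobiap.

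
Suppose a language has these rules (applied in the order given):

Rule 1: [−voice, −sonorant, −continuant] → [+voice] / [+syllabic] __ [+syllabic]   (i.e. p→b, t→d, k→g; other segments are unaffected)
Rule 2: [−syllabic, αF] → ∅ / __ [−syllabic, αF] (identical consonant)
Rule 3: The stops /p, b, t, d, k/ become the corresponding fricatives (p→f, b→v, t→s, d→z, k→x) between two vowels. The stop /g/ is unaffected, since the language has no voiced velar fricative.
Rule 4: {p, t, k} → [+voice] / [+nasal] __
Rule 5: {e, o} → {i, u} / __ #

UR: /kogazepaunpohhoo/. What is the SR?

Rule 1 (intervocalic voicing): /p/ is a voiceless stop between vowels /e/ and /a/, so it voices to [b]. /kogazepaunpohhoo/ → kogazebaunpohhoo.
Rule 2 (degemination): /hh/ is a geminate; the first /h/ deletes. /kogazebaunpohhoo/ → kogazebaunpohoo.
Rule 3 (intervocalic spirantization): /b/ is a stop between vowels /e/ and /a/, so it spirantizes to the fricative [v]. /kogazebaunpohoo/ → kogazevaunpohoo.
Rule 4 (post-nasal voicing): /p/ is a voiceless stop immediately after the nasal /n/, so it voices to [b]. /kogazevaunpohoo/ → kogazevaunbohoo.
Rule 5 (final vowel raising): /o/ is a mid vowel in word-final position, so it raises to [u]. /kogazevaunbohoo/ → kogazevaunbohou.

kogazevaunbohou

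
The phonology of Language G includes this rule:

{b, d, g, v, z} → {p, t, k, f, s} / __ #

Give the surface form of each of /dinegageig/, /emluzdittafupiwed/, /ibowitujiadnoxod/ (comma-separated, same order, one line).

/dinegageig/: /g/ is a voiced obstruent in word-final position, so it devoices to [k]. → [dinegageik].
/emluzdittafupiwed/: /d/ is a voiced obstruent in word-final position, so it devoices to [t]. → [emluzdittafupiwet].
/ibowitujiadnoxod/: /d/ is a voiced obstruent in word-final position, so it devoices to [t]. → [ibowitujiadnoxot].

dinegageik, emluzdittafupiwet, ibowitujiadnoxot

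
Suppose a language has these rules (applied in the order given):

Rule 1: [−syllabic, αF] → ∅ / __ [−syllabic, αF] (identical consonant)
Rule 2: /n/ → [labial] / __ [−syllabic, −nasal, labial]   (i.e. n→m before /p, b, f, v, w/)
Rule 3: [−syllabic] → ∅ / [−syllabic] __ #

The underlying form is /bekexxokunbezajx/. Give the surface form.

bekexokumbezaj

Rule 1 (degemination): /xx/ is a geminate; the first /x/ deletes. /bekexxokunbezajx/ → bekexokunbezajx.
Rule 2 (nasal place assimilation): /n/ precedes the labial consonant /b/, so it assimilates in place to [m]. /bekexokunbezajx/ → bekexokumbezajx.
Rule 3 (final cluster simplification): /x/ is the second consonant of a word-final cluster /jx/, so it deletes. /bekexokumbezajx/ → bekexokumbezaj.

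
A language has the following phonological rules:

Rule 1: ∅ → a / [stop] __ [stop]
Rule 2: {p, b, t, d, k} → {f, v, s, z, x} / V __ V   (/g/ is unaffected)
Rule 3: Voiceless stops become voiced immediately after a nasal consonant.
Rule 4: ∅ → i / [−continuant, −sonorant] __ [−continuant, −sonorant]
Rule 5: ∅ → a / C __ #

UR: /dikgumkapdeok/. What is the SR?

Rule 1 (stop-cluster a-epenthesis): /k/ and /g/ form a stop–stop cluster, so [a] is inserted between them. /p/ and /d/ form a stop–stop cluster, so [a] is inserted between them. /dikgumkapdeok/ → dikagumkapadeok.
Rule 2 (intervocalic spirantization): /k/ is a stop between vowels /i/ and /a/, so it spirantizes to the fricative [x]. /p/ is a stop between vowels /a/ and /a/, so it spirantizes to the fricative [f]. /d/ is a stop between vowels /a/ and /e/, so it spirantizes to the fricative [z]. /dikagumkapadeok/ → dixagumkafazeok.
Rule 3 (post-nasal voicing): /k/ is a voiceless stop immediately after the nasal /m/, so it voices to [g]. /dixagumkafazeok/ → dixagumgafazeok.
Rule 4 (stop-cluster i-epenthesis): no segment meets the environment; /dixagumgafazeok/ is unchanged.
Rule 5 (final a-epenthesis): the form ends in the consonant /k/, so [a] is inserted word-finally. /dixagumgafazeok/ → dixagumgafazeoka.

dixagumgafazeoka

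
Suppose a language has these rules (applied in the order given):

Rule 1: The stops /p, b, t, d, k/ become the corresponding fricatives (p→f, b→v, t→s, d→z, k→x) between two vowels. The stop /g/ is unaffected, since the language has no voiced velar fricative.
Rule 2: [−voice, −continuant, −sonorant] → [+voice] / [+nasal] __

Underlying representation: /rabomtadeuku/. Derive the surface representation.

Rule 1 (intervocalic spirantization): /b/ is a stop between vowels /a/ and /o/, so it spirantizes to the fricative [v]. /d/ is a stop between vowels /a/ and /e/, so it spirantizes to the fricative [z]. /k/ is a stop between vowels /u/ and /u/, so it spirantizes to the fricative [x]. /rabomtadeuku/ → ravomtazeuxu.
Rule 2 (post-nasal voicing): /t/ is a voiceless stop immediately after the nasal /m/, so it voices to [d]. /ravomtazeuxu/ → ravomdazeuxu.

ravomdazeuxu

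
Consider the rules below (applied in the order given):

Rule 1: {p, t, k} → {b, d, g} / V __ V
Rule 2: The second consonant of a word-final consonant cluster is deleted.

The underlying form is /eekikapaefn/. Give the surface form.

Rule 1 (intervocalic voicing): /k/ is a voiceless stop between vowels /e/ and /i/, so it voices to [g]. /k/ is a voiceless stop between vowels /i/ and /a/, so it voices to [g]. /p/ is a voiceless stop between vowels /a/ and /a/, so it voices to [b]. /eekikapaefn/ → eegigabaefn.
Rule 2 (final cluster simplification): /n/ is the second consonant of a word-final cluster /fn/, so it deletes. /eegigabaefn/ → eegigabaef.

eegigabaef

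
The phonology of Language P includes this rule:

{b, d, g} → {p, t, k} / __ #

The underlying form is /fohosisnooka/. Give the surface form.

fohosisnooka

No segment of /fohosisnooka/ meets the structural description of the rule, so the form surfaces unchanged.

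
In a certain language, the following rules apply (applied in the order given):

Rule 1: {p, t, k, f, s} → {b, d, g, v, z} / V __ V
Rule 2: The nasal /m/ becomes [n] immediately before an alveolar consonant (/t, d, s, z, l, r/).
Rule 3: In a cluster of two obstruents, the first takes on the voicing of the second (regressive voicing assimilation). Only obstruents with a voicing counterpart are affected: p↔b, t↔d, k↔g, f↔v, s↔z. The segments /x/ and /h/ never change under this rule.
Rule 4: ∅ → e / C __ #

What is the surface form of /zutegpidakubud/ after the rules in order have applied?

zudekpidagubude

Rule 1 (intervocalic voicing): /t/ is a voiceless obstruent between vowels /u/ and /e/, so it voices to [d]. /k/ is a voiceless obstruent between vowels /a/ and /u/, so it voices to [g]. /zutegpidakubud/ → zudegpidagubud.
Rule 2 (nasal place assimilation): no segment meets the environment; /zudegpidagubud/ is unchanged.
Rule 3 (regressive voicing assimilation): /g/ precedes the voiceless obstruent /p/, so it devoices to [k] by assimilation. /zudegpidagubud/ → zudekpidagubud.
Rule 4 (final e-epenthesis): the form ends in the consonant /d/, so [e] is inserted word-finally. /zudekpidagubud/ → zudekpidagubude.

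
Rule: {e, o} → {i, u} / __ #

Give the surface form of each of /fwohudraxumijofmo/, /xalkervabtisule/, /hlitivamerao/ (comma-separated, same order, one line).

/fwohudraxumijofmo/: /o/ is a mid vowel in word-final position, so it raises to [u]. → [fwohudraxumijofmu].
/xalkervabtisule/: /e/ is a mid vowel in word-final position, so it raises to [i]. → [xalkervabtisuli].
/hlitivamerao/: /o/ is a mid vowel in word-final position, so it raises to [u]. → [hlitivamerau].

fwohudraxumijofmu, xalkervabtisuli, hlitivamerau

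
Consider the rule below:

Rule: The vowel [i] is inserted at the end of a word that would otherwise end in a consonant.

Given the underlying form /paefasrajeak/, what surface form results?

paefasrajeaki

the form ends in the consonant /k/, so [i] is inserted word-finally.
Surface form: [paefasrajeaki].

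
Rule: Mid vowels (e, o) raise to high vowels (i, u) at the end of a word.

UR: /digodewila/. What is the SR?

digodewila

No segment of /digodewila/ meets the structural description of the rule, so the form surfaces unchanged.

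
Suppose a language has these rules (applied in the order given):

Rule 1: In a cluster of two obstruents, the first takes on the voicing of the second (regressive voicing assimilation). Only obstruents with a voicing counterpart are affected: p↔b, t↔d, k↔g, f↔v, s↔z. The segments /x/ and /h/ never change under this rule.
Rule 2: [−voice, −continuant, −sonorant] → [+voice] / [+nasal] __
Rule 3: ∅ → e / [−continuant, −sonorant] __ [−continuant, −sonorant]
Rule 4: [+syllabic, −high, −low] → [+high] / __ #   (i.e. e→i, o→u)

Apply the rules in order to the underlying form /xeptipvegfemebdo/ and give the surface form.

xepetibvekfemebedu

Rule 1 (regressive voicing assimilation): /p/ precedes the voiced obstruent /v/, so it voices to [b] by assimilation. /g/ precedes the voiceless obstruent /f/, so it devoices to [k] by assimilation. /xeptipvegfemebdo/ → xeptibvekfemebdo.
Rule 2 (post-nasal voicing): no segment meets the environment; /xeptibvekfemebdo/ is unchanged.
Rule 3 (stop-cluster e-epenthesis): /p/ and /t/ form a stop–stop cluster, so [e] is inserted between them. /b/ and /d/ form a stop–stop cluster, so [e] is inserted between them. /xeptibvekfemebdo/ → xepetibvekfemebedo.
Rule 4 (final vowel raising): /o/ is a mid vowel in word-final position, so it raises to [u]. /xepetibvekfemebedo/ → xepetibvekfemebedu.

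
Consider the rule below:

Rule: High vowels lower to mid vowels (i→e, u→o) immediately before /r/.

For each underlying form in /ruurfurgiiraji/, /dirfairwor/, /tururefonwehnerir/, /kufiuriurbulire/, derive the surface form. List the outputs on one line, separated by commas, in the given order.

/ruurfurgiiraji/: /u/ is a high vowel immediately before /r/, so it lowers to [o]. /u/ is a high vowel immediately before /r/, so it lowers to [o]. /i/ is a high vowel immediately before /r/, so it lowers to [e]. → [ruorforgieraji].
/dirfairwor/: /i/ is a high vowel immediately before /r/, so it lowers to [e]. /i/ is a high vowel immediately before /r/, so it lowers to [e]. → [derfaerwor].
/tururefonwehnerir/: /u/ is a high vowel immediately before /r/, so it lowers to [o]. /u/ is a high vowel immediately before /r/, so it lowers to [o]. /i/ is a high vowel immediately before /r/, so it lowers to [e]. → [tororefonwehnerer].
/kufiuriurbulire/: /u/ is a high vowel immediately before /r/, so it lowers to [o]. /u/ is a high vowel immediately before /r/, so it lowers to [o]. /i/ is a high vowel immediately before /r/, so it lowers to [e]. → [kufioriorbulere].

ruorforgieraji, derfaerwor, tororefonwehnerer, kufioriorbulere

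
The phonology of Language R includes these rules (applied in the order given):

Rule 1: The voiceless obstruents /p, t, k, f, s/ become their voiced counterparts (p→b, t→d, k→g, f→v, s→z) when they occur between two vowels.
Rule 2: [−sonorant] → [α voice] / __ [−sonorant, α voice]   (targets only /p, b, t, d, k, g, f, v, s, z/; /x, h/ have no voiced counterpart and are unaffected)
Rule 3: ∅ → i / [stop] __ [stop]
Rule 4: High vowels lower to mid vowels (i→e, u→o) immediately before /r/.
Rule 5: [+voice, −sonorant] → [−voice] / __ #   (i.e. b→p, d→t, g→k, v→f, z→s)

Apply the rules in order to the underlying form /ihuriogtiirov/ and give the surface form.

ihoriokitierof

Rule 1 (intervocalic voicing): no segment meets the environment; /ihuriogtiirov/ is unchanged.
Rule 2 (regressive voicing assimilation): /g/ precedes the voiceless obstruent /t/, so it devoices to [k] by assimilation. /ihuriogtiirov/ → ihurioktiirov.
Rule 3 (stop-cluster i-epenthesis): /k/ and /t/ form a stop–stop cluster, so [i] is inserted between them. /ihurioktiirov/ → ihuriokitiirov.
Rule 4 (pre-rhotic lowering): /u/ is a high vowel immediately before /r/, so it lowers to [o]. /i/ is a high vowel immediately before /r/, so it lowers to [e]. /ihuriokitiirov/ → ihoriokitierov.
Rule 5 (final devoicing): /v/ is a voiced obstruent in word-final position, so it devoices to [f]. /ihoriokitierov/ → ihoriokitierof.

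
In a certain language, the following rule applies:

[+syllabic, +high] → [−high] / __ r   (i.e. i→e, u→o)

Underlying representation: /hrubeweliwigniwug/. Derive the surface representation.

No segment of /hrubeweliwigniwug/ meets the structural description of the rule, so the form surfaces unchanged.

hrubeweliwigniwug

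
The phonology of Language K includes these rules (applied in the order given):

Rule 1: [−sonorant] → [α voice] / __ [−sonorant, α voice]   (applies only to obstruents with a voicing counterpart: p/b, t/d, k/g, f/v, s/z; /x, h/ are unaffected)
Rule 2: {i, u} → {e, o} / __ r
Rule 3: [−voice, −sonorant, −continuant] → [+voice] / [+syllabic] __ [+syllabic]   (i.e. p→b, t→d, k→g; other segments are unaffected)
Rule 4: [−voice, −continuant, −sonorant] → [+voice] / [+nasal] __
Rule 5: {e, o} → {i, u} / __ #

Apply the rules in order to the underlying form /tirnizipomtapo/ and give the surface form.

ternizibomdabu

Rule 1 (regressive voicing assimilation): no segment meets the environment; /tirnizipomtapo/ is unchanged.
Rule 2 (pre-rhotic lowering): /i/ is a high vowel immediately before /r/, so it lowers to [e]. /tirnizipomtapo/ → ternizipomtapo.
Rule 3 (intervocalic voicing): /p/ is a voiceless stop between vowels /i/ and /o/, so it voices to [b]. /p/ is a voiceless stop between vowels /a/ and /o/, so it voices to [b]. /ternizipomtapo/ → ternizibomtabo.
Rule 4 (post-nasal voicing): /t/ is a voiceless stop immediately after the nasal /m/, so it voices to [d]. /ternizibomtabo/ → ternizibomdabo.
Rule 5 (final vowel raising): /o/ is a mid vowel in word-final position, so it raises to [u]. /ternizibomdabo/ → ternizibomdabu.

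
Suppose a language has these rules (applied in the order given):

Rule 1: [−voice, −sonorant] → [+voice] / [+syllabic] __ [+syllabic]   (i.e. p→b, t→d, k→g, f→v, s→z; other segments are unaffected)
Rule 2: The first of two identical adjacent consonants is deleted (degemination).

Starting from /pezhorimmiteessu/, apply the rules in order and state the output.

pezhorimideesu

Rule 1 (intervocalic voicing): /t/ is a voiceless obstruent between vowels /i/ and /e/, so it voices to [d]. /pezhorimmiteessu/ → pezhorimmideessu.
Rule 2 (degemination): /mm/ is a geminate; the first /m/ deletes. /ss/ is a geminate; the first /s/ deletes. /pezhorimmideessu/ → pezhorimideesu.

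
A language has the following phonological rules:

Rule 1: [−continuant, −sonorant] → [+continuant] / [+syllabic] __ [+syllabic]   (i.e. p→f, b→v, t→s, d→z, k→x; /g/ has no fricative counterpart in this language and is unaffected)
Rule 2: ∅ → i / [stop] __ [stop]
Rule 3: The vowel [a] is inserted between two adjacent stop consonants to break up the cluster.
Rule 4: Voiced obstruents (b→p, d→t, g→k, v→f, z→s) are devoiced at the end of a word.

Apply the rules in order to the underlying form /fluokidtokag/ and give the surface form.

Rule 1 (intervocalic spirantization): /k/ is a stop between vowels /o/ and /i/, so it spirantizes to the fricative [x]. /k/ is a stop between vowels /o/ and /a/, so it spirantizes to the fricative [x]. /fluokidtokag/ → fluoxidtoxag.
Rule 2 (stop-cluster i-epenthesis): /d/ and /t/ form a stop–stop cluster, so [i] is inserted between them. /fluoxidtoxag/ → fluoxiditoxag.
Rule 3 (stop-cluster a-epenthesis): no segment meets the environment; /fluoxiditoxag/ is unchanged.
Rule 4 (final devoicing): /g/ is a voiced obstruent in word-final position, so it devoices to [k]. /fluoxiditoxag/ → fluoxiditoxak.

fluoxiditoxak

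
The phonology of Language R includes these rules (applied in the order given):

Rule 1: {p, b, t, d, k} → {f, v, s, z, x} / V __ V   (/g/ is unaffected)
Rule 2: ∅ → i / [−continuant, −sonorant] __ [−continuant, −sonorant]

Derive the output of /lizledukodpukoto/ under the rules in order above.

Rule 1 (intervocalic spirantization): /d/ is a stop between vowels /e/ and /u/, so it spirantizes to the fricative [z]. /k/ is a stop between vowels /u/ and /o/, so it spirantizes to the fricative [x]. /k/ is a stop between vowels /u/ and /o/, so it spirantizes to the fricative [x]. /t/ is a stop between vowels /o/ and /o/, so it spirantizes to the fricative [s]. /lizledukodpukoto/ → lizlezuxodpuxoso.
Rule 2 (stop-cluster i-epenthesis): /d/ and /p/ form a stop–stop cluster, so [i] is inserted between them. /lizlezuxodpuxoso/ → lizlezuxodipuxoso.

lizlezuxodipuxoso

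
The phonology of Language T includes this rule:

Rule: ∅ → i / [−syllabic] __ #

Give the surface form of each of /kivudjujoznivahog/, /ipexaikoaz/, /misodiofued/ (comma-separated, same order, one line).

/kivudjujoznivahog/: the form ends in the consonant /g/, so [i] is inserted word-finally. → [kivudjujoznivahogi].
/ipexaikoaz/: the form ends in the consonant /z/, so [i] is inserted word-finally. → [ipexaikoazi].
/misodiofued/: the form ends in the consonant /d/, so [i] is inserted word-finally. → [misodiofuedi].

kivudjujoznivahogi, ipexaikoazi, misodiofuedi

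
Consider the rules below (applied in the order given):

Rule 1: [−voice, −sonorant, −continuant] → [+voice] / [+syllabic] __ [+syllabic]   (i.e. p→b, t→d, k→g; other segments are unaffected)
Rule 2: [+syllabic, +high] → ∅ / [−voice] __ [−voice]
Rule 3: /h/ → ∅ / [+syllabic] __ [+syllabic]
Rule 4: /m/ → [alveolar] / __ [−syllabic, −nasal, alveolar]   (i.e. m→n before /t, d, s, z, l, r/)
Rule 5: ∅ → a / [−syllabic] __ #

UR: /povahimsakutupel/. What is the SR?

Rule 1 (intervocalic voicing): /k/ is a voiceless stop between vowels /a/ and /u/, so it voices to [g]. /t/ is a voiceless stop between vowels /u/ and /u/, so it voices to [d]. /p/ is a voiceless stop between vowels /u/ and /e/, so it voices to [b]. /povahimsakutupel/ → povahimsagudubel.
Rule 2 (high vowel syncope): no segment meets the environment; /povahimsagudubel/ is unchanged.
Rule 3 (intervocalic h-deletion): /h/ occurs between vowels /a/ and /i/, so it deletes. /povahimsagudubel/ → povaimsagudubel.
Rule 4 (nasal place assimilation): /m/ precedes the alveolar consonant /s/, so it assimilates in place to [n]. /povaimsagudubel/ → povainsagudubel.
Rule 5 (final a-epenthesis): the form ends in the consonant /l/, so [a] is inserted word-finally. /povainsagudubel/ → povainsagudubela.

povainsagudubela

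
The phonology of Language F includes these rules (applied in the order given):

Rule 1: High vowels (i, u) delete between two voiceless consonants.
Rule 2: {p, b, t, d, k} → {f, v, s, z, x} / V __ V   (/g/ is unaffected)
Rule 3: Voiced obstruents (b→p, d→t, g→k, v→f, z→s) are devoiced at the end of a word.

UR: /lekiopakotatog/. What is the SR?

Rule 1 (high vowel syncope): no segment meets the environment; /lekiopakotatog/ is unchanged.
Rule 2 (intervocalic spirantization): /k/ is a stop between vowels /e/ and /i/, so it spirantizes to the fricative [x]. /p/ is a stop between vowels /o/ and /a/, so it spirantizes to the fricative [f]. /k/ is a stop between vowels /a/ and /o/, so it spirantizes to the fricative [x]. /t/ is a stop between vowels /o/ and /a/, so it spirantizes to the fricative [s]. /t/ is a stop between vowels /a/ and /o/, so it spirantizes to the fricative [s]. /lekiopakotatog/ → lexiofaxosasog.
Rule 3 (final devoicing): /g/ is a voiced obstruent in word-final position, so it devoices to [k]. /lexiofaxosasog/ → lexiofaxosasok.

lexiofaxosasok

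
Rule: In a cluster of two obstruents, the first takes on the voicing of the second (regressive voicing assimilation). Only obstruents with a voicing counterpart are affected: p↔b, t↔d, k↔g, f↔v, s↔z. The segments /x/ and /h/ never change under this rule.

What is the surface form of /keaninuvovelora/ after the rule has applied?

No segment of /keaninuvovelora/ meets the structural description of the rule, so the form surfaces unchanged.

keaninuvovelora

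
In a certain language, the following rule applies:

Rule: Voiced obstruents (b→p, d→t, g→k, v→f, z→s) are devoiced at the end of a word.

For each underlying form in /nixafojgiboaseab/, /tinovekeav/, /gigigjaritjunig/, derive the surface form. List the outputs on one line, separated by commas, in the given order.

nixafojgiboaseap, tinovekeaf, gigigjaritjunik

/nixafojgiboaseab/: /b/ is a voiced obstruent in word-final position, so it devoices to [p]. → [nixafojgiboaseap].
/tinovekeav/: /v/ is a voiced obstruent in word-final position, so it devoices to [f]. → [tinovekeaf].
/gigigjaritjunig/: /g/ is a voiced obstruent in word-final position, so it devoices to [k]. → [gigigjaritjunik].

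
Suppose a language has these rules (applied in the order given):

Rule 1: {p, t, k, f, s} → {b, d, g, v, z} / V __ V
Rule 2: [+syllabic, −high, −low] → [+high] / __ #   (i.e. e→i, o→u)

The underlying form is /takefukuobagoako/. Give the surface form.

tagevuguobagoagu

Rule 1 (intervocalic voicing): /k/ is a voiceless obstruent between vowels /a/ and /e/, so it voices to [g]. /f/ is a voiceless obstruent between vowels /e/ and /u/, so it voices to [v]. /k/ is a voiceless obstruent between vowels /u/ and /u/, so it voices to [g]. /k/ is a voiceless obstruent between vowels /a/ and /o/, so it voices to [g]. /takefukuobagoako/ → tagevuguobagoago.
Rule 2 (final vowel raising): /o/ is a mid vowel in word-final position, so it raises to [u]. /tagevuguobagoago/ → tagevuguobagoagu.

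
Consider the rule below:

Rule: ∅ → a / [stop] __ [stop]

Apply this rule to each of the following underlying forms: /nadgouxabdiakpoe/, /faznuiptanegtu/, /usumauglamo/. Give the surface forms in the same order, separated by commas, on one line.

nadagouxabadiakapoe, faznuipatanegatu, usumauglamo

/nadgouxabdiakpoe/: /d/ and /g/ form a stop–stop cluster, so [a] is inserted between them. /b/ and /d/ form a stop–stop cluster, so [a] is inserted between them. /k/ and /p/ form a stop–stop cluster, so [a] is inserted between them. → [nadagouxabadiakapoe].
/faznuiptanegtu/: /p/ and /t/ form a stop–stop cluster, so [a] is inserted between them. /g/ and /t/ form a stop–stop cluster, so [a] is inserted between them. → [faznuipatanegatu].
/usumauglamo/: the rule's environment is not met; surfaces unchanged as [usumauglamo].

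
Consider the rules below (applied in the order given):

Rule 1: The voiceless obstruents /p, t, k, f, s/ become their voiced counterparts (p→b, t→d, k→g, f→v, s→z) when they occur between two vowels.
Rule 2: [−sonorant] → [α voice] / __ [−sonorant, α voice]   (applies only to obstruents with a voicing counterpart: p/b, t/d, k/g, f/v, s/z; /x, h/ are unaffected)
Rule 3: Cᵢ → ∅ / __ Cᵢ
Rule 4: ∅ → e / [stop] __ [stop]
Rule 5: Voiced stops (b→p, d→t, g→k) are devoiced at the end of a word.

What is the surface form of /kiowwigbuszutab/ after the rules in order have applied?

kiowigebuzudap

Rule 1 (intervocalic voicing): /t/ is a voiceless obstruent between vowels /u/ and /a/, so it voices to [d]. /kiowwigbuszutab/ → kiowwigbuszudab.
Rule 2 (regressive voicing assimilation): /s/ precedes the voiced obstruent /z/, so it voices to [z] by assimilation. /kiowwigbuszudab/ → kiowwigbuzzudab.
Rule 3 (degemination): /ww/ is a geminate; the first /w/ deletes. /zz/ is a geminate; the first /z/ deletes. /kiowwigbuzzudab/ → kiowigbuzudab.
Rule 4 (stop-cluster e-epenthesis): /g/ and /b/ form a stop–stop cluster, so [e] is inserted between them. /kiowigbuzudab/ → kiowigebuzudab.
Rule 5 (final devoicing): /b/ is a voiced stop in word-final position, so it devoices to [p]. /kiowigebuzudab/ → kiowigebuzudap.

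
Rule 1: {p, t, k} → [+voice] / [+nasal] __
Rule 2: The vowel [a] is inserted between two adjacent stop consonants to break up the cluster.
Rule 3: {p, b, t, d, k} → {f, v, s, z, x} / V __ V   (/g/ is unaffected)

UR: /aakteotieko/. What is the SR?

Rule 1 (post-nasal voicing): no segment meets the environment; /aakteotieko/ is unchanged.
Rule 2 (stop-cluster a-epenthesis): /k/ and /t/ form a stop–stop cluster, so [a] is inserted between them. /aakteotieko/ → aakateotieko.
Rule 3 (intervocalic spirantization): /k/ is a stop between vowels /a/ and /a/, so it spirantizes to the fricative [x]. /t/ is a stop between vowels /a/ and /e/, so it spirantizes to the fricative [s]. /t/ is a stop between vowels /o/ and /i/, so it spirantizes to the fricative [s]. /k/ is a stop between vowels /e/ and /o/, so it spirantizes to the fricative [x]. /aakateotieko/ → aaxaseosiexo.

aaxaseosiexo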